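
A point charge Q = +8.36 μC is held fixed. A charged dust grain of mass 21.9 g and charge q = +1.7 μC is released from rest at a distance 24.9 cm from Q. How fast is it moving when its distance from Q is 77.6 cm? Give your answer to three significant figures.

5.64 m/s

Only the electrostatic force acts, so mechanical energy is conserved: ½mv² = U₁ − U₂ = kQq(1/r₁ − 1/r₂).
U₁ − U₂ = (8.99×10⁹ N·m²/C²)(8.36×10⁻⁶ C)(1.70×10⁻⁶ C)(1/0.249 − 1/0.776) = 0.348 J.
v = √(2·0.348/0.0219) = 5.64 m/s.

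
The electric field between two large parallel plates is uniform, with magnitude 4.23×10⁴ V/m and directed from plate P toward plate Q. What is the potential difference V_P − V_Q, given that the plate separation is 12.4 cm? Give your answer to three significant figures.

5250 V

In a uniform field, potential decreases in the direction of E: ΔV = −E·d for a displacement d parallel to E.
Going from Q to P is a displacement of 12.4 cm opposite to the field, so V_P − V_Q = +Ed = 5250 V.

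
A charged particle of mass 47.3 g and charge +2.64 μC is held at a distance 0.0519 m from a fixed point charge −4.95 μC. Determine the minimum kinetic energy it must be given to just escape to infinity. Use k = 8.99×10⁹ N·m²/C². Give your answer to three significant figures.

To just escape, total mechanical energy must reach zero at infinity: ½mv²_min + U = 0, so ½mv²_min = −U = |kQq|/r.
|U| = |kQq|/r = (8.99×10⁹ N·m²/C²)(4.95×10⁻⁶)(2.64×10⁻⁶)/(0.0519) = 2.26 J.

2.26 J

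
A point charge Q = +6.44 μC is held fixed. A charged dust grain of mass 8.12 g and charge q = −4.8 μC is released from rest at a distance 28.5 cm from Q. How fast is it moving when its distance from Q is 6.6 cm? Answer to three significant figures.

Only the electrostatic force acts, so mechanical energy is conserved: ½mv² = U₁ − U₂ = kQq(1/r₁ − 1/r₂).
U₁ − U₂ = (8.99×10⁹ N·m²/C²)(6.44×10⁻⁶ C)(-4.80×10⁻⁶ C)(1/0.285 − 1/0.0660) = 3.24 J.
v = √(2·3.24/8.12×10⁻³) = 28.2 m/s.

28.2 m/s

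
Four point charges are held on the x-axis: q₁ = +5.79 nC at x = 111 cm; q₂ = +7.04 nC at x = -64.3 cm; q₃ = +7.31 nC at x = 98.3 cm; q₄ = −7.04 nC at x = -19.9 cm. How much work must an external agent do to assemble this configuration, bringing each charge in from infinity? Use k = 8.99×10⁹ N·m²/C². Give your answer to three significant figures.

1.81×10⁻⁶ J

The work to assemble the configuration equals its total potential energy, U = Σ kqᵢqⱼ/rᵢⱼ over all pairs.
Pair separations: r₁₂ = 1.75 m, r₁₃ = 0.127 m, r₁₄ = 1.31 m, r₂₃ = 1.63 m, r₂₄ = 0.444 m, r₃₄ = 1.18 m.
Summing all 6 pair terms gives U = 1.81×10⁻⁶ J.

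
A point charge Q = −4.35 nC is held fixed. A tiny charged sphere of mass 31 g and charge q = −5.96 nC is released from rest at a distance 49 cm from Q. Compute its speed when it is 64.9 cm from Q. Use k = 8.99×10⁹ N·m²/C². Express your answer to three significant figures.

2.74×10⁻³ m/s

Only the electrostatic force acts, so mechanical energy is conserved: ½mv² = U₁ − U₂ = kQq(1/r₁ − 1/r₂).
U₁ − U₂ = (8.99×10⁹ N·m²/C²)(-4.35×10⁻⁹ C)(-5.96×10⁻⁹ C)(1/0.490 − 1/0.649) = 1.17×10⁻⁷ J.
v = √(2·1.17×10⁻⁷/0.0310) = 2.74×10⁻³ m/s.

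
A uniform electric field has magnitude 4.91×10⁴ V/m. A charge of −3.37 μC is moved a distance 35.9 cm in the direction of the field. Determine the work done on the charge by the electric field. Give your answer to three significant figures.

-0.0594 J

The potential change for a displacement 35.9 cm in the direction of the field is ΔV = −Ed = -1.76×10⁴ V.
W_field = −qΔV = -0.0594 J.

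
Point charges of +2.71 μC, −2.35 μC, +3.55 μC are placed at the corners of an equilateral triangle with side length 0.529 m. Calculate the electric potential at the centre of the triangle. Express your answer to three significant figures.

The total potential is the scalar sum of each charge's contribution, V = Σ kqᵢ/rᵢ.
The distance from each vertex to the centroid is a/√3 = 0.305 m.
V = k[(2.71×10⁻⁶)/(0.305) + (-2.35×10⁻⁶)/(0.305) + (3.55×10⁻⁶)/(0.305)] = 1.15×10⁵ V.

1.15×10⁵ V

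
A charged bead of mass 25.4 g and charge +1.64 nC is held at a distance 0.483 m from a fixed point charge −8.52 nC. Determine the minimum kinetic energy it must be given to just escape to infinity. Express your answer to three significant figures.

To just escape, total mechanical energy must reach zero at infinity: ½mv²_min + U = 0, so ½mv²_min = −U = |kQq|/r.
|U| = |kQq|/r = (8.99×10⁹ N·m²/C²)(8.52×10⁻⁹)(1.64×10⁻⁹)/(0.483) = 2.60×10⁻⁷ J.

2.60×10⁻⁷ J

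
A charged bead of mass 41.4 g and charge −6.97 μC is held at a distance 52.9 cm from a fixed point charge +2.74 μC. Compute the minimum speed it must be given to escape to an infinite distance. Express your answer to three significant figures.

3.96 m/s

To just escape, total mechanical energy must reach zero at infinity: ½mv²_min + U = 0, so ½mv²_min = −U = |kQq|/r.
|U| = |kQq|/r = (8.99×10⁹ N·m²/C²)(2.74×10⁻⁶)(6.97×10⁻⁶)/(0.529) = 0.325 J.
v_min = √(2|U|/m) = √(2·0.325/0.0414) = 3.96 m/s.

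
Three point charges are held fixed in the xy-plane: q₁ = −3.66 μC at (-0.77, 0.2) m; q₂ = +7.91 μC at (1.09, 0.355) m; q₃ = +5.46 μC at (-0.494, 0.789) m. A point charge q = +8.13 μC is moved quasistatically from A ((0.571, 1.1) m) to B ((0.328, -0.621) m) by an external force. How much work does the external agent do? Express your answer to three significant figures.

-0.314 J

For quasistatic motion the external work equals the change in potential energy: W_ext = qΔV = q(V_B − V_A).
At A: distances to the source charges are 1.62 m, 0.908 m, 1.11 m; V_A = Σ kqᵢ/rᵢ = 1.02×10⁵ V.
At B: distances to the source charges are 1.37 m, 1.24 m, 1.63 m; V_B = Σ kqᵢ/rᵢ = 6.35×10⁴ V.
ΔV = V_B − V_A = -3.87×10⁴ V.
W_ext = qΔV = (8.13×10⁻⁶ C)(-3.87×10⁴ V) = -0.314 J.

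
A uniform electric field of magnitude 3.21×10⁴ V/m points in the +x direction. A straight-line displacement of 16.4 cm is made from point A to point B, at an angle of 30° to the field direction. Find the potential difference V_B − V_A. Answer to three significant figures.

-4560 V

Only the component of displacement along E changes the potential: ΔV = −E·d·cosθ.
ΔV = −(3.21×10⁴ V/m)(0.164 m)cos30° = -4560 V.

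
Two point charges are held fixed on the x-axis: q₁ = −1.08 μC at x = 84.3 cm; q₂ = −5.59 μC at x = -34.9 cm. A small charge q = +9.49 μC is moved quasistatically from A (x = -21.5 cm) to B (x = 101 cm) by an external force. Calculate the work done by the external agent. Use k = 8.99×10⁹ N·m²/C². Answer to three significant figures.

2.74 J

For quasistatic motion the external work equals the change in potential energy: W_ext = qΔV = q(V_B − V_A).
At A: distances to the source charges are 1.06 m, 0.134 m; V_A = Σ kqᵢ/rᵢ = -3.84×10⁵ V.
At B: distances to the source charges are 0.167 m, 1.36 m; V_B = Σ kqᵢ/rᵢ = -9.51×10⁴ V.
ΔV = V_B − V_A = 2.89×10⁵ V.
W_ext = qΔV = (9.49×10⁻⁶ C)(2.89×10⁵ V) = 2.74 J.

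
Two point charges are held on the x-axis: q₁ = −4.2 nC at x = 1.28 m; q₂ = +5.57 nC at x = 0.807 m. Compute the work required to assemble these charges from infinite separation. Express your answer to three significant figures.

The assembly work is the sum of pairwise potential energies, U = Σ_{i<j} kqᵢqⱼ/rᵢⱼ.
Pair separations: r₁₂ = 0.473 m.
U = (-4.45×10⁻⁷) = -4.45×10⁻⁷ J.

-4.45×10⁻⁷ J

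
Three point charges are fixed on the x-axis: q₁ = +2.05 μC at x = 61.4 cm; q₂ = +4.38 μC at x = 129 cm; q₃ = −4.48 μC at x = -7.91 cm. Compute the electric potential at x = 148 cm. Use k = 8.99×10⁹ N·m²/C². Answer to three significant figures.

Electric potential is a scalar, so the contributions from each charge add algebraically: V = Σ kqᵢ/rᵢ.
Distances from the field point to each charge: r₁ = 0.866 m, r₂ = 0.190 m, r₃ = 1.56 m.
V = k[(2.05×10⁻⁶)/(0.866) + (4.38×10⁻⁶)/(0.190) + (-4.48×10⁻⁶)/(1.56)] = 2.03×10⁵ V.

2.03×10⁵ V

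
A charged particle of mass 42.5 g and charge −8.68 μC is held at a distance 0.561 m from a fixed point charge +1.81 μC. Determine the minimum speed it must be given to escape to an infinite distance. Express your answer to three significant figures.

3.44 m/s

To just escape, total mechanical energy must reach zero at infinity: ½mv²_min + U = 0, so ½mv²_min = −U = |kQq|/r.
|U| = |kQq|/r = (8.99×10⁹ N·m²/C²)(1.81×10⁻⁶)(8.68×10⁻⁶)/(0.561) = 0.252 J.
v_min = √(2|U|/m) = √(2·0.252/0.0425) = 3.44 m/s.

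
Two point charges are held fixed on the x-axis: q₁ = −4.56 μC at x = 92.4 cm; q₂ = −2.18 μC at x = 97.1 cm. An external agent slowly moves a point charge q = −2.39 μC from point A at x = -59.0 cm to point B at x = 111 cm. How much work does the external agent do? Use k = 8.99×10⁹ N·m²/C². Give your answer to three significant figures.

0.769 J

For quasistatic motion the external work equals the change in potential energy: W_ext = qΔV = q(V_B − V_A).
At A: distances to the source charges are 1.51 m, 1.56 m; V_A = Σ kqᵢ/rᵢ = -3.96×10⁴ V.
At B: distances to the source charges are 0.186 m, 0.139 m; V_B = Σ kqᵢ/rᵢ = -3.61×10⁵ V.
ΔV = V_B − V_A = -3.22×10⁵ V.
W_ext = qΔV = (-2.39×10⁻⁶ C)(-3.22×10⁵ V) = 0.769 J.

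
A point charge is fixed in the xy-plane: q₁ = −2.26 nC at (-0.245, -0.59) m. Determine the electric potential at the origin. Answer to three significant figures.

-31.8 V

The total potential is the scalar sum of each charge's contribution, V = Σ kqᵢ/rᵢ.
Distances from the field point to each charge: r₁ = 0.639 m.
V = k[(-2.26×10⁻⁹)/(0.639)] = -31.8 V.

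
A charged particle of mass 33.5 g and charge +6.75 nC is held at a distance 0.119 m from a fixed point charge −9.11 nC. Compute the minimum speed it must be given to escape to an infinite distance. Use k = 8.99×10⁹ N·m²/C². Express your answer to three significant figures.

To just escape, total mechanical energy must reach zero at infinity: ½mv²_min + U = 0, so ½mv²_min = −U = |kQq|/r.
|U| = |kQq|/r = (8.99×10⁹ N·m²/C²)(9.11×10⁻⁹)(6.75×10⁻⁹)/(0.119) = 4.65×10⁻⁶ J.
v_min = √(2|U|/m) = √(2·4.65×10⁻⁶/0.0335) = 0.0167 m/s.

0.0167 m/s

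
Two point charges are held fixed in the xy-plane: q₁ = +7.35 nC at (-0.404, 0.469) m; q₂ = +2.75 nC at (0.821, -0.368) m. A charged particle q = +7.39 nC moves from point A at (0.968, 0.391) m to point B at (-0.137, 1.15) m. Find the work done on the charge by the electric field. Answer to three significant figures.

-1.78×10⁻⁷ J

The work done by the electric force is W_field = −ΔU = −q(V_B − V_A) = q(V_A − V_B).
At A: distances to the source charges are 1.37 m, 0.773 m; V_A = Σ kqᵢ/rᵢ = 80.1 V.
At B: distances to the source charges are 0.731 m, 1.80 m; V_B = Σ kqᵢ/rᵢ = 104 V.
ΔV = V_B − V_A = 24.0 V.
W_field = −qΔV = −(7.39×10⁻⁹ C)(24.0 V) = -1.78×10⁻⁷ J.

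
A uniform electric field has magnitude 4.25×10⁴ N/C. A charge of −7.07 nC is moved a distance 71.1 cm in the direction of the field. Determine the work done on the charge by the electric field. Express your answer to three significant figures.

The potential change for a displacement 71.1 cm in the direction of the field is ΔV = −Ed = -3.02×10⁴ V.
W_field = −qΔV = -2.14×10⁻⁴ J.

-2.14×10⁻⁴ J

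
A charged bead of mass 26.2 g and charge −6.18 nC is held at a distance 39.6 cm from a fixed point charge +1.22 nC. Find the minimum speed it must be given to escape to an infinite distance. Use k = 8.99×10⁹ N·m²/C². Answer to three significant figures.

3.61×10⁻³ m/s

To just escape, total mechanical energy must reach zero at infinity: ½mv²_min + U = 0, so ½mv²_min = −U = |kQq|/r.
|U| = |kQq|/r = (8.99×10⁹ N·m²/C²)(1.22×10⁻⁹)(6.18×10⁻⁹)/(0.396) = 1.71×10⁻⁷ J.
v_min = √(2|U|/m) = √(2·1.71×10⁻⁷/0.0262) = 3.61×10⁻³ m/s.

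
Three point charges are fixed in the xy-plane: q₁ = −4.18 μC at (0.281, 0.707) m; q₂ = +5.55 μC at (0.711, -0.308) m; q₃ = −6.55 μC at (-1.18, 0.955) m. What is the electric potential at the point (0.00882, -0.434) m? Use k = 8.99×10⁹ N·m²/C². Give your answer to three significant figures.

Electric potential is a scalar, so the contributions from each charge add algebraically: V = Σ kqᵢ/rᵢ.
Distances from the field point to each charge: r₁ = 1.17 m, r₂ = 0.713 m, r₃ = 1.83 m.
V = k[(-4.18×10⁻⁶)/(1.17) + (5.55×10⁻⁶)/(0.713) + (-6.55×10⁻⁶)/(1.83)] = 5700 V.

5700 V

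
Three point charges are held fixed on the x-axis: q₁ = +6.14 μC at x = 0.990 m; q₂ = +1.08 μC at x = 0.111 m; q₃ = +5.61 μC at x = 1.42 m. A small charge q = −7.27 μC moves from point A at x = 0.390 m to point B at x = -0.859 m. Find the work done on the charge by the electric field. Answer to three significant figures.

The work done by the electric force is W_field = −ΔU = −q(V_B − V_A) = q(V_A − V_B).
At A: distances to the source charges are 0.600 m, 0.279 m, 1.03 m; V_A = Σ kqᵢ/rᵢ = 1.76×10⁵ V.
At B: distances to the source charges are 1.85 m, 0.970 m, 2.28 m; V_B = Σ kqᵢ/rᵢ = 6.20×10⁴ V.
ΔV = V_B − V_A = -1.14×10⁵ V.
W_field = −qΔV = −(-7.27×10⁻⁶ C)(-1.14×10⁵ V) = -0.827 J.

-0.827 J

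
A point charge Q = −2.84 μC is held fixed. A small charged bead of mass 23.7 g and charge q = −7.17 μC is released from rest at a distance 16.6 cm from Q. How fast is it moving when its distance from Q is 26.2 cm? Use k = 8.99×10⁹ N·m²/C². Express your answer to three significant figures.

5.84 m/s

Only the electrostatic force acts, so mechanical energy is conserved: ½mv² = U₁ − U₂ = kQq(1/r₁ − 1/r₂).
U₁ − U₂ = (8.99×10⁹ N·m²/C²)(-2.84×10⁻⁶ C)(-7.17×10⁻⁶ C)(1/0.166 − 1/0.262) = 0.404 J.
v = √(2·0.404/0.0237) = 5.84 m/s.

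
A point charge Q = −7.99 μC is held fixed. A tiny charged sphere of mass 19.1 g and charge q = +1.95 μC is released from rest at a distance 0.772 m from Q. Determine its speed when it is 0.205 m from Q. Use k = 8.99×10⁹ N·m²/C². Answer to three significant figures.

Only the electrostatic force acts, so mechanical energy is conserved: ½mv² = U₁ − U₂ = kQq(1/r₁ − 1/r₂).
U₁ − U₂ = (8.99×10⁹ N·m²/C²)(-7.99×10⁻⁶ C)(1.95×10⁻⁶ C)(1/0.772 − 1/0.205) = 0.502 J.
v = √(2·0.502/0.0191) = 7.25 m/s.

7.25 m/s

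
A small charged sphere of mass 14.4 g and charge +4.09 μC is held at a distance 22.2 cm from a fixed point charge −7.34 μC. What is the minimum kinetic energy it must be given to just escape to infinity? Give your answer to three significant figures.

1.22 J

To just escape, total mechanical energy must reach zero at infinity: ½mv²_min + U = 0, so ½mv²_min = −U = |kQq|/r.
|U| = |kQq|/r = (8.99×10⁹ N·m²/C²)(7.34×10⁻⁶)(4.09×10⁻⁶)/(0.222) = 1.22 J.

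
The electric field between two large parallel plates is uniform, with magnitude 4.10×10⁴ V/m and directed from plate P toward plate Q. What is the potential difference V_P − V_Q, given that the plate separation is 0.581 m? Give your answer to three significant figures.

2.38×10⁴ V

In a uniform field, potential decreases in the direction of E: ΔV = −E·d for a displacement d parallel to E.
Going from Q to P is a displacement of 0.581 m opposite to the field, so V_P − V_Q = +Ed = 2.38×10⁴ V.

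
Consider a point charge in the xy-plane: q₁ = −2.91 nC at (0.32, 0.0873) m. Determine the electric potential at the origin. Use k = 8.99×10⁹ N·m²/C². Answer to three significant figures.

Electric potential is a scalar, so the contributions from each charge add algebraically: V = Σ kqᵢ/rᵢ.
Distances from the field point to each charge: r₁ = 0.332 m.
V = k[(-2.91×10⁻⁹)/(0.332)] = -78.9 V.

-78.9 V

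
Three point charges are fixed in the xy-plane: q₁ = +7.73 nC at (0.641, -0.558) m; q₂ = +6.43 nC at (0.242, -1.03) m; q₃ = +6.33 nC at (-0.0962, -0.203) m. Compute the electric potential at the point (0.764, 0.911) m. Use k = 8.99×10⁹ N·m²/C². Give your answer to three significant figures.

116 V

The total potential is the scalar sum of each charge's contribution, V = Σ kqᵢ/rᵢ.
Distances from the field point to each charge: r₁ = 1.47 m, r₂ = 2.01 m, r₃ = 1.41 m.
V = k[(7.73×10⁻⁹)/(1.47) + (6.43×10⁻⁹)/(2.01) + (6.33×10⁻⁹)/(1.41)] = 116 V.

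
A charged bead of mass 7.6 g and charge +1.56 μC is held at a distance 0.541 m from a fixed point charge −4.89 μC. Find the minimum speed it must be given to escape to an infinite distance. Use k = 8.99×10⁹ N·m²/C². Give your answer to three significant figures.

5.78 m/s

To just escape, total mechanical energy must reach zero at infinity: ½mv²_min + U = 0, so ½mv²_min = −U = |kQq|/r.
|U| = |kQq|/r = (8.99×10⁹ N·m²/C²)(4.89×10⁻⁶)(1.56×10⁻⁶)/(0.541) = 0.127 J.
v_min = √(2|U|/m) = √(2·0.127/7.60×10⁻³) = 5.78 m/s.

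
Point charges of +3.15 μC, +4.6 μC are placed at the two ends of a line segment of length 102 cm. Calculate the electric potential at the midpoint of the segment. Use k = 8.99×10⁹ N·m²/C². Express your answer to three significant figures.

1.37×10⁵ V

Electric potential is a scalar, so the contributions from each charge add algebraically: V = Σ kqᵢ/rᵢ.
Each charge is 0.510 m from the midpoint.
V = k[(3.15×10⁻⁶)/(0.510) + (4.60×10⁻⁶)/(0.510)] = 1.37×10⁵ V.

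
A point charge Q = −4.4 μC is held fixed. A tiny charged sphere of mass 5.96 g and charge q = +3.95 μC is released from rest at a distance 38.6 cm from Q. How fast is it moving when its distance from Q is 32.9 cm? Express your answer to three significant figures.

Only the electrostatic force acts, so mechanical energy is conserved: ½mv² = U₁ − U₂ = kQq(1/r₁ − 1/r₂).
U₁ − U₂ = (8.99×10⁹ N·m²/C²)(-4.40×10⁻⁶ C)(3.95×10⁻⁶ C)(1/0.386 − 1/0.329) = 0.0701 J.
v = √(2·0.0701/5.96×10⁻³) = 4.85 m/s.

4.85 m/s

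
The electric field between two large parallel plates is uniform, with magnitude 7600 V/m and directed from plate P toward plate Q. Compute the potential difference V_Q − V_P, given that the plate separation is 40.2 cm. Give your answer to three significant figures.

In a uniform field, potential decreases in the direction of E: ΔV = −E·d for a displacement d parallel to E.
Going from P to Q is a displacement of 40.2 cm along the field, so V_Q − V_P = −Ed = -3060 V.

-3060 V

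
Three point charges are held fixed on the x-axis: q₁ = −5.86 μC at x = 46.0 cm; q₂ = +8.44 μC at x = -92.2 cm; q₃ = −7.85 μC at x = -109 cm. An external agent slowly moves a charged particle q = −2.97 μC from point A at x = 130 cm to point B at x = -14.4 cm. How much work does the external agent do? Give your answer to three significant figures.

0.0184 J

For quasistatic motion the external work equals the change in potential energy: W_ext = qΔV = q(V_B − V_A).
At A: distances to the source charges are 0.840 m, 2.22 m, 2.39 m; V_A = Σ kqᵢ/rᵢ = -5.81×10⁴ V.
At B: distances to the source charges are 0.604 m, 0.778 m, 0.946 m; V_B = Σ kqᵢ/rᵢ = -6.43×10⁴ V.
ΔV = V_B − V_A = -6200 V.
W_ext = qΔV = (-2.97×10⁻⁶ C)(-6200 V) = 0.0184 J.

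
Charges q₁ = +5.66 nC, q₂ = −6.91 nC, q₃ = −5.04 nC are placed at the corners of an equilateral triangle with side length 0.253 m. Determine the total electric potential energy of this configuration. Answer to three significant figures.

-1.17×10⁻⁶ J

The work to assemble the configuration equals its total potential energy, U = Σ kqᵢqⱼ/rᵢⱼ over all pairs.
All three pair separations equal the side length, 0.253 m.
U = (-1.39×10⁻⁶) + (-1.01×10⁻⁶) + (1.24×10⁻⁶) = -1.17×10⁻⁶ J.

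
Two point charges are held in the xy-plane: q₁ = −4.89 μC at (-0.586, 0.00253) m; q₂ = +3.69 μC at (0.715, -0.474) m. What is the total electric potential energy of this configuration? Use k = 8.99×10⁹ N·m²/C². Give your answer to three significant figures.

-0.117 J

The assembly work is the sum of pairwise potential energies, U = Σ_{i<j} kqᵢqⱼ/rᵢⱼ.
Pair separations: r₁₂ = 1.39 m.
U = (-0.117) = -0.117 J.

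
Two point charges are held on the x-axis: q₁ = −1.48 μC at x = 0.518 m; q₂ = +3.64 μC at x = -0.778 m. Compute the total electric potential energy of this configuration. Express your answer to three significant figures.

-0.0374 J

The work to assemble the configuration equals its total potential energy, U = Σ kqᵢqⱼ/rᵢⱼ over all pairs.
Pair separations: r₁₂ = 1.30 m.
U = (-0.0374) = -0.0374 J.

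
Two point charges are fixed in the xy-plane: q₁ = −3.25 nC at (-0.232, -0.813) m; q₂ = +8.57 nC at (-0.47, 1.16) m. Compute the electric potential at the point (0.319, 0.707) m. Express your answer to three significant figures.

66.6 V

The total potential is the scalar sum of each charge's contribution, V = Σ kqᵢ/rᵢ.
Distances from the field point to each charge: r₁ = 1.62 m, r₂ = 0.910 m.
V = k[(-3.25×10⁻⁹)/(1.62) + (8.57×10⁻⁹)/(0.910)] = 66.6 V.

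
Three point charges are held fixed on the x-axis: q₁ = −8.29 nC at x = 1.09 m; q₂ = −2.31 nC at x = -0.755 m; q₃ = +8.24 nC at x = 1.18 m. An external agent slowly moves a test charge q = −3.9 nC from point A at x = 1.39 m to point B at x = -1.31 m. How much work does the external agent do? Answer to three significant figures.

5.20×10⁻⁷ J

For quasistatic motion the external work equals the change in potential energy: W_ext = qΔV = q(V_B − V_A).
At A: distances to the source charges are 0.300 m, 2.15 m, 0.210 m; V_A = Σ kqᵢ/rᵢ = 94.6 V.
At B: distances to the source charges are 2.40 m, 0.555 m, 2.49 m; V_B = Σ kqᵢ/rᵢ = -38.7 V.
ΔV = V_B − V_A = -133 V.
W_ext = qΔV = (-3.90×10⁻⁹ C)(-133 V) = 5.20×10⁻⁷ J.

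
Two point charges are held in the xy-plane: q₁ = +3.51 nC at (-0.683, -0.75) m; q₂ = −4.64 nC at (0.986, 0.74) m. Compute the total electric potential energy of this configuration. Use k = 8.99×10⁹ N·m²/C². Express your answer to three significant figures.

-6.54×10⁻⁸ J

The assembly work is the sum of pairwise potential energies, U = Σ_{i<j} kqᵢqⱼ/rᵢⱼ.
Pair separations: r₁₂ = 2.24 m.
U = (-6.54×10⁻⁸) = -6.54×10⁻⁸ J.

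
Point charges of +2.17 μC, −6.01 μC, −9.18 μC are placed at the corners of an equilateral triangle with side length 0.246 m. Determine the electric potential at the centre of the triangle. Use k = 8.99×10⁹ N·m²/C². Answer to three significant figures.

The total potential is the scalar sum of each charge's contribution, V = Σ kqᵢ/rᵢ.
The distance from each vertex to the centroid is a/√3 = 0.142 m.
V = k[(2.17×10⁻⁶)/(0.142) + (-6.01×10⁻⁶)/(0.142) + (-9.18×10⁻⁶)/(0.142)] = -8.24×10⁵ V.

-8.24×10⁵ V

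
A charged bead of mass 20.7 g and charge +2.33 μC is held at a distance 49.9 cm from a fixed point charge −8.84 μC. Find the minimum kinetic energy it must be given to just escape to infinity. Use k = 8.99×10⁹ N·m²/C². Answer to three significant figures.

To just escape, total mechanical energy must reach zero at infinity: ½mv²_min + U = 0, so ½mv²_min = −U = |kQq|/r.
|U| = |kQq|/r = (8.99×10⁹ N·m²/C²)(8.84×10⁻⁶)(2.33×10⁻⁶)/(0.499) = 0.371 J.

0.371 J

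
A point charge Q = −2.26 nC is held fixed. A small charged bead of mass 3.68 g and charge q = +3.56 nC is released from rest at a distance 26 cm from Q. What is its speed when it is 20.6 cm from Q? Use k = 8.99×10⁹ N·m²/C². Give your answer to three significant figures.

Only the electrostatic force acts, so mechanical energy is conserved: ½mv² = U₁ − U₂ = kQq(1/r₁ − 1/r₂).
U₁ − U₂ = (8.99×10⁹ N·m²/C²)(-2.26×10⁻⁹ C)(3.56×10⁻⁹ C)(1/0.260 − 1/0.206) = 7.29×10⁻⁸ J.
v = √(2·7.29×10⁻⁸/3.68×10⁻³) = 6.30×10⁻³ m/s.

6.30×10⁻³ m/s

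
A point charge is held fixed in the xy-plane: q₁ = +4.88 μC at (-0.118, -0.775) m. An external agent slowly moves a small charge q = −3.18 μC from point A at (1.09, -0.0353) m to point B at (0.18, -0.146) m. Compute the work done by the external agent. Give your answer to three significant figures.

For quasistatic motion the external work equals the change in potential energy: W_ext = qΔV = q(V_B − V_A).
At A: distance to the source charge is 1.42 m; V_A = kq₁/r = 3.10×10⁴ V.
At B: distance to the source charge is 0.696 m; V_B = kq₁/r = 6.30×10⁴ V.
ΔV = V_B − V_A = 3.21×10⁴ V.
W_ext = qΔV = (-3.18×10⁻⁶ C)(3.21×10⁴ V) = -0.102 J.

-0.102 J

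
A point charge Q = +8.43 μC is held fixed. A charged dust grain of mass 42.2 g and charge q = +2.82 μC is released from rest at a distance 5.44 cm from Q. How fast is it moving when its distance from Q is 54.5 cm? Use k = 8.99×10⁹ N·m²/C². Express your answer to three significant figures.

12.9 m/s

Only the electrostatic force acts, so mechanical energy is conserved: ½mv² = U₁ − U₂ = kQq(1/r₁ − 1/r₂).
U₁ − U₂ = (8.99×10⁹ N·m²/C²)(8.43×10⁻⁶ C)(2.82×10⁻⁶ C)(1/0.0544 − 1/0.545) = 3.54 J.
v = √(2·3.54/0.0422) = 12.9 m/s.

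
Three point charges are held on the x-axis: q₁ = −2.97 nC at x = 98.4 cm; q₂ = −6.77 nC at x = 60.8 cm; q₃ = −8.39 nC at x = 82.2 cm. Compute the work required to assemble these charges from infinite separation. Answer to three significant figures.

4.25×10⁻⁶ J

The assembly work is the sum of pairwise potential energies, U = Σ_{i<j} kqᵢqⱼ/rᵢⱼ.
Pair separations: r₁₂ = 0.376 m, r₁₃ = 0.162 m, r₂₃ = 0.214 m.
U = (4.81×10⁻⁷) + (1.38×10⁻⁶) + (2.39×10⁻⁶) = 4.25×10⁻⁶ J.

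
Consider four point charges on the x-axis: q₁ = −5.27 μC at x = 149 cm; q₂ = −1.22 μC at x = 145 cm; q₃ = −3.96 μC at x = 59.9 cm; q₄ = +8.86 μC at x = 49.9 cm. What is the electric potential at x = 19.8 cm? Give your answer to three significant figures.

1.30×10⁵ V

The total potential is the scalar sum of each charge's contribution, V = Σ kqᵢ/rᵢ.
Distances from the field point to each charge: r₁ = 1.29 m, r₂ = 1.25 m, r₃ = 0.401 m, r₄ = 0.301 m.
V = k[(-5.27×10⁻⁶)/(1.29) + (-1.22×10⁻⁶)/(1.25) + (-3.96×10⁻⁶)/(0.401) + (8.86×10⁻⁶)/(0.301)] = 1.30×10⁵ V.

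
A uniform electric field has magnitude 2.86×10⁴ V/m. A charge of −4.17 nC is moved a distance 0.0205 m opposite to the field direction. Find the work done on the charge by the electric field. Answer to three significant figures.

The potential change for a displacement 0.0205 m opposite to the field direction is ΔV = +Ed = 586 V.
W_field = −qΔV = 2.44×10⁻⁶ J.

2.44×10⁻⁶ J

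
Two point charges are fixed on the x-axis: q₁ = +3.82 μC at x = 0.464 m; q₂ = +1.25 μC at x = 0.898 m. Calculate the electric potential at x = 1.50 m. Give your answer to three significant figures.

5.18×10⁴ V

The total potential is the scalar sum of each charge's contribution, V = Σ kqᵢ/rᵢ.
Distances from the field point to each charge: r₁ = 1.04 m, r₂ = 0.602 m.
V = k[(3.82×10⁻⁶)/(1.04) + (1.25×10⁻⁶)/(0.602)] = 5.18×10⁴ V.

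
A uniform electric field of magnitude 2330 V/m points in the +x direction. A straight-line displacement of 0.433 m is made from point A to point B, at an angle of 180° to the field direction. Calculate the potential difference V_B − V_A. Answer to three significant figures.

1010 V

Only the component of displacement along E changes the potential: ΔV = −E·d·cosθ.
ΔV = −(2330 V/m)(0.433 m)cos180° = 1010 V.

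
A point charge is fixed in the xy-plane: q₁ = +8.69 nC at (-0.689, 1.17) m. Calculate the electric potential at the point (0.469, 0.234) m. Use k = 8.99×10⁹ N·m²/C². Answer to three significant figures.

52.5 V

The total potential is the scalar sum of each charge's contribution, V = Σ kqᵢ/rᵢ.
Distances from the field point to each charge: r₁ = 1.49 m.
V = k[(8.69×10⁻⁹)/(1.49)] = 52.5 V.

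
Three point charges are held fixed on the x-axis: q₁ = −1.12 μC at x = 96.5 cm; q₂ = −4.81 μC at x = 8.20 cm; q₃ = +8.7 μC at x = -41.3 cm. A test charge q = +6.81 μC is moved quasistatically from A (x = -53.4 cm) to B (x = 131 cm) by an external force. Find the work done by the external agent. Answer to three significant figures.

-4.01 J

For quasistatic motion the external work equals the change in potential energy: W_ext = qΔV = q(V_B − V_A).
At A: distances to the source charges are 1.50 m, 0.616 m, 0.121 m; V_A = Σ kqᵢ/rᵢ = 5.69×10⁵ V.
At B: distances to the source charges are 0.345 m, 1.23 m, 1.72 m; V_B = Σ kqᵢ/rᵢ = -1.90×10⁴ V.
ΔV = V_B − V_A = -5.88×10⁵ V.
W_ext = qΔV = (6.81×10⁻⁶ C)(-5.88×10⁵ V) = -4.01 J.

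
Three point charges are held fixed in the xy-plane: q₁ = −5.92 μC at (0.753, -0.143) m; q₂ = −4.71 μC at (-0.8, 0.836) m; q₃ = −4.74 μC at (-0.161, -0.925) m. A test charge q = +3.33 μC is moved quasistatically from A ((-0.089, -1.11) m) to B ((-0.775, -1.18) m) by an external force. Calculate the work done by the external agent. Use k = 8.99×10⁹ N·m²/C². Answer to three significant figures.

For quasistatic motion the external work equals the change in potential energy: W_ext = qΔV = q(V_B − V_A).
At A: distances to the source charges are 1.28 m, 2.07 m, 0.199 m; V_A = Σ kqᵢ/rᵢ = -2.77×10⁵ V.
At B: distances to the source charges are 1.85 m, 2.02 m, 0.665 m; V_B = Σ kqᵢ/rᵢ = -1.14×10⁵ V.
ΔV = V_B − V_A = 1.63×10⁵ V.
W_ext = qΔV = (3.33×10⁻⁶ C)(1.63×10⁵ V) = 0.542 J.

0.542 J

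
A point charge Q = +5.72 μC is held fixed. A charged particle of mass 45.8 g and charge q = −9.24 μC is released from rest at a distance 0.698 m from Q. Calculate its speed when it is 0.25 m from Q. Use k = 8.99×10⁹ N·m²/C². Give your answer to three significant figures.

Only the electrostatic force acts, so mechanical energy is conserved: ½mv² = U₁ − U₂ = kQq(1/r₁ − 1/r₂).
U₁ − U₂ = (8.99×10⁹ N·m²/C²)(5.72×10⁻⁶ C)(-9.24×10⁻⁶ C)(1/0.698 − 1/0.250) = 1.22 J.
v = √(2·1.22/0.0458) = 7.30 m/s.

7.30 m/s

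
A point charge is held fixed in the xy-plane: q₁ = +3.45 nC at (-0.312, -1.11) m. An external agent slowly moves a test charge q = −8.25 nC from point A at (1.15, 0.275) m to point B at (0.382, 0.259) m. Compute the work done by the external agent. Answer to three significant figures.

For quasistatic motion the external work equals the change in potential energy: W_ext = qΔV = q(V_B − V_A).
At A: distance to the source charge is 2.01 m; V_A = kq₁/r = 15.4 V.
At B: distance to the source charge is 1.53 m; V_B = kq₁/r = 20.2 V.
ΔV = V_B − V_A = 4.81 V.
W_ext = qΔV = (-8.25×10⁻⁹ C)(4.81 V) = -3.97×10⁻⁸ J.

-3.97×10⁻⁸ J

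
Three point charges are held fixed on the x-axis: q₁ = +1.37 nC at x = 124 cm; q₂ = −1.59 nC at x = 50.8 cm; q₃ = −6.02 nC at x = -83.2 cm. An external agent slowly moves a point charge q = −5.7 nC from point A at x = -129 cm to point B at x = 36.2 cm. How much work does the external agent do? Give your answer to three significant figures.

For quasistatic motion the external work equals the change in potential energy: W_ext = qΔV = q(V_B − V_A).
At A: distances to the source charges are 2.53 m, 1.80 m, 0.458 m; V_A = Σ kqᵢ/rᵢ = -121 V.
At B: distances to the source charges are 0.878 m, 0.146 m, 1.19 m; V_B = Σ kqᵢ/rᵢ = -129 V.
ΔV = V_B − V_A = -7.96 V.
W_ext = qΔV = (-5.70×10⁻⁹ C)(-7.96 V) = 4.54×10⁻⁸ J.

4.54×10⁻⁸ J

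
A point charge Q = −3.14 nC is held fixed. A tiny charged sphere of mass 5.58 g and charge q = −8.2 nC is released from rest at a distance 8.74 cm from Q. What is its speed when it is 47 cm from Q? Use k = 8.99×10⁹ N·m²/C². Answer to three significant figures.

0.0278 m/s

Only the electrostatic force acts, so mechanical energy is conserved: ½mv² = U₁ − U₂ = kQq(1/r₁ − 1/r₂).
U₁ − U₂ = (8.99×10⁹ N·m²/C²)(-3.14×10⁻⁹ C)(-8.20×10⁻⁹ C)(1/0.0874 − 1/0.470) = 2.16×10⁻⁶ J.
v = √(2·2.16×10⁻⁶/5.58×10⁻³) = 0.0278 m/s.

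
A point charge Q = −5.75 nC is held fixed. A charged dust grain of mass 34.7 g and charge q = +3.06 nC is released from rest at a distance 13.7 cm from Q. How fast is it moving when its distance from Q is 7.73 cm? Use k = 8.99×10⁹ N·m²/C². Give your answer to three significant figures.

Only the electrostatic force acts, so mechanical energy is conserved: ½mv² = U₁ − U₂ = kQq(1/r₁ − 1/r₂).
U₁ − U₂ = (8.99×10⁹ N·m²/C²)(-5.75×10⁻⁹ C)(3.06×10⁻⁹ C)(1/0.137 − 1/0.0773) = 8.92×10⁻⁷ J.
v = √(2·8.92×10⁻⁷/0.0347) = 7.17×10⁻³ m/s.

7.17×10⁻³ m/s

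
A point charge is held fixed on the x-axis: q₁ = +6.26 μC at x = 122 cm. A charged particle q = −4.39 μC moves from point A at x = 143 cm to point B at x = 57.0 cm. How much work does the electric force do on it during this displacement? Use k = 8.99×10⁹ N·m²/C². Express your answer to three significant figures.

-0.796 J

The work done by the electric force is W_field = −ΔU = −q(V_B − V_A) = q(V_A − V_B).
At A: distance to the source charge is 0.210 m; V_A = kq₁/r = 2.68×10⁵ V.
At B: distance to the source charge is 0.650 m; V_B = kq₁/r = 8.66×10⁴ V.
ΔV = V_B − V_A = -1.81×10⁵ V.
W_field = −qΔV = −(-4.39×10⁻⁶ C)(-1.81×10⁵ V) = -0.796 J.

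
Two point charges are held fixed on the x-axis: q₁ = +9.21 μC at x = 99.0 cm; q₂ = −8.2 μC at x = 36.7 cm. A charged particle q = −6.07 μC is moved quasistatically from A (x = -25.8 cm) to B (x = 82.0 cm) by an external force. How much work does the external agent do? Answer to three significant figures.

For quasistatic motion the external work equals the change in potential energy: W_ext = qΔV = q(V_B − V_A).
At A: distances to the source charges are 1.25 m, 0.625 m; V_A = Σ kqᵢ/rᵢ = -5.16×10⁴ V.
At B: distances to the source charges are 0.170 m, 0.453 m; V_B = Σ kqᵢ/rᵢ = 3.24×10⁵ V.
ΔV = V_B − V_A = 3.76×10⁵ V.
W_ext = qΔV = (-6.07×10⁻⁶ C)(3.76×10⁵ V) = -2.28 J.

-2.28 J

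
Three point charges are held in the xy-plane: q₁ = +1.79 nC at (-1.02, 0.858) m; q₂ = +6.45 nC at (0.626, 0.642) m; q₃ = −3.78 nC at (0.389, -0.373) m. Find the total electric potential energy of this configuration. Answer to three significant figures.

-1.80×10⁻⁷ J

The assembly work is the sum of pairwise potential energies, U = Σ_{i<j} kqᵢqⱼ/rᵢⱼ.
Pair separations: r₁₂ = 1.66 m, r₁₃ = 1.87 m, r₂₃ = 1.04 m.
U = (6.25×10⁻⁸) + (-3.25×10⁻⁸) + (-2.10×10⁻⁷) = -1.80×10⁻⁷ J.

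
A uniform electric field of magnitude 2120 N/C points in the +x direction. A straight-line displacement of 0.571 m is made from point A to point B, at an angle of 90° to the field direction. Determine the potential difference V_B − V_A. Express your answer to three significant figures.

Only the component of displacement along E changes the potential: ΔV = −E·d·cosθ.
ΔV = −(2120 V/m)(0.571 m)cos90° = 0 V.

0 V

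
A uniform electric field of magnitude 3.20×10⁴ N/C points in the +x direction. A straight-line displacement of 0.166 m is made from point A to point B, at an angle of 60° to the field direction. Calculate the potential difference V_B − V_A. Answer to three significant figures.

-2660 V

Only the component of displacement along E changes the potential: ΔV = −E·d·cosθ.
ΔV = −(3.20×10⁴ V/m)(0.166 m)cos60° = -2660 V.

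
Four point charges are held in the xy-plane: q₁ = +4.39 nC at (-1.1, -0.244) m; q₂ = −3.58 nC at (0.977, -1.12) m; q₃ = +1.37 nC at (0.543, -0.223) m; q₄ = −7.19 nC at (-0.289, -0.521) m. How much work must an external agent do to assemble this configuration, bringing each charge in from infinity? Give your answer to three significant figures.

The work to assemble the configuration equals its total potential energy, U = Σ kqᵢqⱼ/rᵢⱼ over all pairs.
Pair separations: r₁₂ = 2.25 m, r₁₃ = 1.64 m, r₁₄ = 0.857 m, r₂₃ = 0.996 m, r₂₄ = 1.40 m, r₃₄ = 0.884 m.
Summing all 6 pair terms gives U = -3.40×10⁻⁷ J.

-3.40×10⁻⁷ J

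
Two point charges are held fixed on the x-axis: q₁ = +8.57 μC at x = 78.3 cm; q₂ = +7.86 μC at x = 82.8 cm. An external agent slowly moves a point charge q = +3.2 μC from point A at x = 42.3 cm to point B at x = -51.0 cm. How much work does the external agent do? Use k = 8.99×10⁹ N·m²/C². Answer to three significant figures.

-0.883 J

For quasistatic motion the external work equals the change in potential energy: W_ext = qΔV = q(V_B − V_A).
At A: distances to the source charges are 0.360 m, 0.405 m; V_A = Σ kqᵢ/rᵢ = 3.88×10⁵ V.
At B: distances to the source charges are 1.29 m, 1.34 m; V_B = Σ kqᵢ/rᵢ = 1.12×10⁵ V.
ΔV = V_B − V_A = -2.76×10⁵ V.
W_ext = qΔV = (3.20×10⁻⁶ C)(-2.76×10⁵ V) = -0.883 J.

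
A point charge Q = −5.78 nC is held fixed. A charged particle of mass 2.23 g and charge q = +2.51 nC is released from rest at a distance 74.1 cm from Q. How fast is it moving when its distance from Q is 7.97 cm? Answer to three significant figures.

Only the electrostatic force acts, so mechanical energy is conserved: ½mv² = U₁ − U₂ = kQq(1/r₁ − 1/r₂).
U₁ − U₂ = (8.99×10⁹ N·m²/C²)(-5.78×10⁻⁹ C)(2.51×10⁻⁹ C)(1/0.741 − 1/0.0797) = 1.46×10⁻⁶ J.
v = √(2·1.46×10⁻⁶/2.23×10⁻³) = 0.0362 m/s.

0.0362 m/s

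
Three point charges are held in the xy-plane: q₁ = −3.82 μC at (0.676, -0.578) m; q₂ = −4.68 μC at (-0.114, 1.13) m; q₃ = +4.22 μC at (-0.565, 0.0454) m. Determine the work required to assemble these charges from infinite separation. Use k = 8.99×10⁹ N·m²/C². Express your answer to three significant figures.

-0.170 J

The assembly work is the sum of pairwise potential energies, U = Σ_{i<j} kqᵢqⱼ/rᵢⱼ.
Pair separations: r₁₂ = 1.88 m, r₁₃ = 1.39 m, r₂₃ = 1.17 m.
U = (0.0854) + (-0.104) + (-0.151) = -0.170 J.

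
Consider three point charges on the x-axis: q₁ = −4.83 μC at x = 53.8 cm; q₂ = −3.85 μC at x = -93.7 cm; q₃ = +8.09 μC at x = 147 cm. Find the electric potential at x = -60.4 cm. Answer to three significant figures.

-1.07×10⁵ V

Electric potential is a scalar, so the contributions from each charge add algebraically: V = Σ kqᵢ/rᵢ.
Distances from the field point to each charge: r₁ = 1.14 m, r₂ = 0.333 m, r₃ = 2.07 m.
V = k[(-4.83×10⁻⁶)/(1.14) + (-3.85×10⁻⁶)/(0.333) + (8.09×10⁻⁶)/(2.07)] = -1.07×10⁵ V.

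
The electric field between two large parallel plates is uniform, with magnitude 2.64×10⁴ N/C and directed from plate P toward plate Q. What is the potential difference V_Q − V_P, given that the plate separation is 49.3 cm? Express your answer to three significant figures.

In a uniform field, potential decreases in the direction of E: ΔV = −E·d for a displacement d parallel to E.
Going from P to Q is a displacement of 49.3 cm along the field, so V_Q − V_P = −Ed = -1.30×10⁴ V.

-1.30×10⁴ V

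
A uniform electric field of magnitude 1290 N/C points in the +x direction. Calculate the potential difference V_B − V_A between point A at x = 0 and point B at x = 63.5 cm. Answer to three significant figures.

-819 V

In a uniform field, potential decreases in the direction of E: V_B − V_A = −E·Δx.
V_B − V_A = −(1290 V/m)(0.635 m) = -819 V.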